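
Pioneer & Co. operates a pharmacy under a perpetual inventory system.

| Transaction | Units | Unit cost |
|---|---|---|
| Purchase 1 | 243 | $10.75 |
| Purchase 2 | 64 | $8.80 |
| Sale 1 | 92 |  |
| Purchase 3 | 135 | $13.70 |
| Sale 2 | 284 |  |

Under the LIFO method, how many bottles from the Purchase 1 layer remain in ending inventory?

66

Sale 1 (92) [LIFO — newest first]: 64 @ $8.80 + 28 @ $10.75 = $864.20
Sale 2 (284) [LIFO — newest first]: 135 @ $13.70 + 149 @ $10.75 = $3,451.25
Total COGS = $864.20 + $3,451.25 = $4,315.45
Ending inventory: 66 @ $10.75 = $709.50
Check: goods available $5,024.95 = COGS $4,315.45 + ending $709.50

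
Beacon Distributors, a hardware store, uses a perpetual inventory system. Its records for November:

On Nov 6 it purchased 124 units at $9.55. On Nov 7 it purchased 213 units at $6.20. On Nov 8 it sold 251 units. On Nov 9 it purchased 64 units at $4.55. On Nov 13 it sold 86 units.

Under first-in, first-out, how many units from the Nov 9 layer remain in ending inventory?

Nov 8, 251 sold [FIFO — oldest first]: 124 @ $9.55 + 127 @ $6.20 = $1,971.60
Nov 13, 86 sold [FIFO — oldest first]: 86 @ $6.20 = $533.20
Total COGS = $1,971.60 + $533.20 = $2,504.80
Ending inventory: 64 @ $4.55 = $291.20
Check: goods available $2,796.00 = COGS $2,504.80 + ending $291.20

64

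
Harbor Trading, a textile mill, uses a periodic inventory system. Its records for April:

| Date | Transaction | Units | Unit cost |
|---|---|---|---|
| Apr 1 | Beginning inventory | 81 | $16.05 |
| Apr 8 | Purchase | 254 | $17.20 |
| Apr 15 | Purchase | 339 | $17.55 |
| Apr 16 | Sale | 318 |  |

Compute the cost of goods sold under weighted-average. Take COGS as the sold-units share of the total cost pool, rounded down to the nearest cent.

COGS = $5,481.63

Apr 16, sell 318: 318/674 × $11,618.30 → $5,481.63
Ending inventory (cost pool remaining) = $6,136.67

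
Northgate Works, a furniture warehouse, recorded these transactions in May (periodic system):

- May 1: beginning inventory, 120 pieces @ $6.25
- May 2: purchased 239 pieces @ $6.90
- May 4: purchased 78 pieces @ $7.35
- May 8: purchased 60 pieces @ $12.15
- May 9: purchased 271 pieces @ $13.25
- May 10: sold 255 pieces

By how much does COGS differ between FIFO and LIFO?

$1,697.25

FIFO COGS: 120 @ $6.25 + 135 @ $6.90 = $1,681.50
LIFO COGS: 255 @ $13.25 = $3,378.75
Difference = |$1,681.50 − $3,378.75| = $1,697.25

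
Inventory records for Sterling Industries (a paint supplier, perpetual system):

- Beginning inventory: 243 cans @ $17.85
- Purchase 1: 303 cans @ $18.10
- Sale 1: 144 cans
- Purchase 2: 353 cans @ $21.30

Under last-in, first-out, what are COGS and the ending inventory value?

Sale 1 (144) [LIFO — newest first]: 144 @ $18.10 = $2,606.40
Ending inventory: 243 @ $17.85 + 159 @ $18.10 + 353 @ $21.30 = $14,734.35

COGS = $2,606.40; ending inventory = $14,734.35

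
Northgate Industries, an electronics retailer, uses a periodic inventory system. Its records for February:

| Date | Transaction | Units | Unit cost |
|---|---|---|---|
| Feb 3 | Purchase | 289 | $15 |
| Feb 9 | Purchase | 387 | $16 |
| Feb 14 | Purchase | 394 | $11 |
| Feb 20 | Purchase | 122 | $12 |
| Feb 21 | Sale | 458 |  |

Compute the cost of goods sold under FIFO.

COGS = $7,039

Feb 21, 458 sold [FIFO — oldest first]: 289 @ $15 + 169 @ $16 = $7,039
Ending inventory: 218 @ $16 + 394 @ $11 + 122 @ $12 = $9,286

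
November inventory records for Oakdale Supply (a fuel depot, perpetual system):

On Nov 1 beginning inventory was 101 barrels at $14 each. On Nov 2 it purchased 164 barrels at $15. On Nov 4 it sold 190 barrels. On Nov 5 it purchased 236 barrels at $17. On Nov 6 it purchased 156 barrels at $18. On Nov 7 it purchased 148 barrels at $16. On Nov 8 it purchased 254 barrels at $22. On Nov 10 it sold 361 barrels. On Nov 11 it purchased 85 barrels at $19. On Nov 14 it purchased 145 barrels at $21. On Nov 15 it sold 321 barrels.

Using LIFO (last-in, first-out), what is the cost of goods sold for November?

COGS = $16,340

Nov 4, 190 sold [LIFO — newest first]: 164 @ $15 + 26 @ $14 = $2,824
Nov 10, 361 sold [LIFO — newest first]: 254 @ $22 + 107 @ $16 = $7,300
Nov 15, 321 sold [LIFO — newest first]: 145 @ $21 + 85 @ $19 + 41 @ $16 + 50 @ $18 = $6,216
Total COGS = $2,824 + $7,300 + $6,216 = $16,340
Ending inventory: 75 @ $14 + 236 @ $17 + 106 @ $18 = $6,970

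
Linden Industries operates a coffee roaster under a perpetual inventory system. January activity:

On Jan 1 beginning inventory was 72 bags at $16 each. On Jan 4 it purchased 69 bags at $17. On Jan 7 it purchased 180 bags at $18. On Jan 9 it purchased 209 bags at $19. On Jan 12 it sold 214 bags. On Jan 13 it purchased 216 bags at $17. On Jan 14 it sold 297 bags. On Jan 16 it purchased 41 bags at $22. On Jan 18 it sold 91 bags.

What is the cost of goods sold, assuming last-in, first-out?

Jan 12, 214 sold [LIFO — newest first]: 209 @ $19 + 5 @ $18 = $4,061
Jan 14, 297 sold [LIFO — newest first]: 216 @ $17 + 81 @ $18 = $5,130
Jan 18, 91 sold [LIFO — newest first]: 41 @ $22 + 50 @ $18 = $1,802
Total COGS = $4,061 + $5,130 + $1,802 = $10,993
Ending inventory: 72 @ $16 + 69 @ $17 + 44 @ $18 = $3,117

COGS = $10,993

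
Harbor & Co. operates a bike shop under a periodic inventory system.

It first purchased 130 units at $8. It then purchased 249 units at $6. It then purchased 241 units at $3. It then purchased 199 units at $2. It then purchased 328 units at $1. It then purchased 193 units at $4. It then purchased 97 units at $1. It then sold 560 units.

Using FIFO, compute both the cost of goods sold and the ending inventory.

COGS = $3,077; ending inventory = $1,775

Sale 1 (560) [FIFO — oldest first]: 130 @ $8 + 249 @ $6 + 181 @ $3 = $3,077
Ending inventory: 60 @ $3 + 199 @ $2 + 328 @ $1 + 193 @ $4 + 97 @ $1 = $1,775
Check: goods available $4,852 = COGS $3,077 + ending $1,775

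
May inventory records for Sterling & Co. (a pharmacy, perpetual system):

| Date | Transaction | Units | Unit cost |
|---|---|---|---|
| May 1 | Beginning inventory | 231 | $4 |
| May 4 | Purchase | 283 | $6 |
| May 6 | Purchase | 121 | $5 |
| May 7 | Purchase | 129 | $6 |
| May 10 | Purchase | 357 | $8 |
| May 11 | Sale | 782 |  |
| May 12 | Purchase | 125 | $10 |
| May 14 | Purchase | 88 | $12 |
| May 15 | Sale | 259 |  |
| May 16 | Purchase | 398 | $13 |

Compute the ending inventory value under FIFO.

Ending inventory = $8,120

May 11, 782 sold [FIFO — oldest first]: 231 @ $4 + 283 @ $6 + 121 @ $5 + 129 @ $6 + 18 @ $8 = $4,145
May 15, 259 sold [FIFO — oldest first]: 259 @ $8 = $2,072
Total COGS = $4,145 + $2,072 = $6,217
Ending inventory: 80 @ $8 + 125 @ $10 + 88 @ $12 + 398 @ $13 = $8,120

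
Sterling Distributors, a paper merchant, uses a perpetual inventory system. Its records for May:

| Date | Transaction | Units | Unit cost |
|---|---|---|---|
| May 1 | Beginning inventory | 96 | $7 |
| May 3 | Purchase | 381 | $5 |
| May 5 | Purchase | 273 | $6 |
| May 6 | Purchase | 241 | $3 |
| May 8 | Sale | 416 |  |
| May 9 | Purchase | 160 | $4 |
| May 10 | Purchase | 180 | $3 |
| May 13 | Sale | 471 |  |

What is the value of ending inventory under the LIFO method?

Ending inventory = $2,412

May 8, 416 sold [LIFO — newest first]: 241 @ $3 + 175 @ $6 = $1,773
May 13, 471 sold [LIFO — newest first]: 180 @ $3 + 160 @ $4 + 98 @ $6 + 33 @ $5 = $1,933
Total COGS = $1,773 + $1,933 = $3,706
Ending inventory: 96 @ $7 + 348 @ $5 = $2,412
Check: goods available $6,118 = COGS $3,706 + ending $2,412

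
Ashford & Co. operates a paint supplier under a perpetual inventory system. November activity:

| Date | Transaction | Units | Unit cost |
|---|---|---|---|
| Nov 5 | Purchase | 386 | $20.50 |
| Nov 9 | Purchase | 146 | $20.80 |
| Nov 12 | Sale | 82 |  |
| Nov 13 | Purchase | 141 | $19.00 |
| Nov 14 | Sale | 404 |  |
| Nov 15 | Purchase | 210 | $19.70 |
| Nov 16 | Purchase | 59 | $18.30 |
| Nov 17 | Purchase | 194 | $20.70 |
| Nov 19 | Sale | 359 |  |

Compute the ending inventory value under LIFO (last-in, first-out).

Nov 12, 82 sold [LIFO — newest first]: 82 @ $20.80 = $1,705.60
Nov 14, 404 sold [LIFO — newest first]: 141 @ $19.00 + 64 @ $20.80 + 199 @ $20.50 = $8,089.70
Nov 19, 359 sold [LIFO — newest first]: 194 @ $20.70 + 59 @ $18.30 + 106 @ $19.70 = $7,183.70
Total COGS = $1,705.60 + $8,089.70 + $7,183.70 = $16,979.00
Ending inventory: 187 @ $20.50 + 104 @ $19.70 = $5,882.30
Check: goods available $22,861.30 = COGS $16,979.00 + ending $5,882.30

Ending inventory = $5,882.30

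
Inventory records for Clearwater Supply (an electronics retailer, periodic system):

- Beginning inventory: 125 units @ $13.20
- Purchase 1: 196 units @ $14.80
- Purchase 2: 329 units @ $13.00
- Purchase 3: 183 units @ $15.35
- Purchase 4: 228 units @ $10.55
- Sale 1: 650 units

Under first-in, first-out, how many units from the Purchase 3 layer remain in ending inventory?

183

Sale 1 (650) [FIFO — oldest first]: 125 @ $13.20 + 196 @ $14.80 + 329 @ $13.00 = $8,827.80
Ending inventory: 183 @ $15.35 + 228 @ $10.55 = $5,214.45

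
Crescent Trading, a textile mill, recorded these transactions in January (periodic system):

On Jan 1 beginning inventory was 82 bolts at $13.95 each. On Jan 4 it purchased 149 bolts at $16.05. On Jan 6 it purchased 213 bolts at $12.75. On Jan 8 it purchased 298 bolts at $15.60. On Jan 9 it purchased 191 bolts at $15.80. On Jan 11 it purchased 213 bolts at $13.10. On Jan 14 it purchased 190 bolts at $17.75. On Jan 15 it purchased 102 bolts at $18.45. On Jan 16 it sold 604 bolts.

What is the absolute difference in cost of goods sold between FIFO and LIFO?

FIFO COGS: 82 @ $13.95 + 149 @ $16.05 + 213 @ $12.75 + 160 @ $15.60 = $8,747.10
LIFO COGS: 102 @ $18.45 + 190 @ $17.75 + 213 @ $13.10 + 99 @ $15.80 = $9,608.90
Difference = |$8,747.10 − $9,608.90| = $861.80

$861.80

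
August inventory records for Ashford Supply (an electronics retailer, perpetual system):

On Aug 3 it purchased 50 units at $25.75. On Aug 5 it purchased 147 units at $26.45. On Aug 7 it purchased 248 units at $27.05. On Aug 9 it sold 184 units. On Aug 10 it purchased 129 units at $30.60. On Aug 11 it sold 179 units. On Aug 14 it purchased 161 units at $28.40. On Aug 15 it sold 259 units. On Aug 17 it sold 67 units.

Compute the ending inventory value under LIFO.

Aug 9, 184 sold [LIFO — newest first]: 184 @ $27.05 = $4,977.20
Aug 11, 179 sold [LIFO — newest first]: 129 @ $30.60 + 50 @ $27.05 = $5,299.90
Aug 15, 259 sold [LIFO — newest first]: 161 @ $28.40 + 14 @ $27.05 + 84 @ $26.45 = $7,172.90
Aug 17, 67 sold [LIFO — newest first]: 63 @ $26.45 + 4 @ $25.75 = $1,769.35
Total COGS = $4,977.20 + $5,299.90 + $7,172.90 + $1,769.35 = $19,219.35
Ending inventory: 46 @ $25.75 = $1,184.50

Ending inventory = $1,184.50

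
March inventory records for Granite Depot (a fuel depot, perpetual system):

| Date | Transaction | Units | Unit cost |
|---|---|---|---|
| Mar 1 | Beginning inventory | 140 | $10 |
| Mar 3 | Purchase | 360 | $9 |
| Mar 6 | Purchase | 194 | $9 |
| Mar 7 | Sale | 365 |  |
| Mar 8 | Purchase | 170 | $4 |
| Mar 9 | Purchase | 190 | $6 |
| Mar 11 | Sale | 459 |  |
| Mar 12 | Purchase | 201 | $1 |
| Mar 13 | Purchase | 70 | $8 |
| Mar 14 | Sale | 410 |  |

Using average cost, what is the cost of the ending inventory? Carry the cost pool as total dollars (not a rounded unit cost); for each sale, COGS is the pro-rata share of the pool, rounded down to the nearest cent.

Ending inventory = $432.14

After Mar 1: 140 on hand, pool $1,400.00 (≈ $10.0000 each)
After Mar 3: 500 on hand, pool $4,640.00 (≈ $9.2800 each)
After Mar 6: 694 on hand, pool $6,386.00 (≈ $9.2017 each)
Mar 7, sell 365: 365/694 × $6,386.00 → $3,358.63
After Mar 8: 499 on hand, pool $3,707.37 (≈ $7.4296 each)
After Mar 9: 689 on hand, pool $4,847.37 (≈ $7.0354 each)
Mar 11, sell 459: 459/689 × $4,847.37 → $3,229.23
After Mar 12: 431 on hand, pool $1,819.14 (≈ $4.2207 each)
After Mar 13: 501 on hand, pool $2,379.14 (≈ $4.7488 each)
Mar 14, sell 410: 410/501 × $2,379.14 → $1,947.00
Total COGS = $3,358.63 + $3,229.23 + $1,947.00 = $8,534.86
Ending inventory (cost pool remaining) = $432.14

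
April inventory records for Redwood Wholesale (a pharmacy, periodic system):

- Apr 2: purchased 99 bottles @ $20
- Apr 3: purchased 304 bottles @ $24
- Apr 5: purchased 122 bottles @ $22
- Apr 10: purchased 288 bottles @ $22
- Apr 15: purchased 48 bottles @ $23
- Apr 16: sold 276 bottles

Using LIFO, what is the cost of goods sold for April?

Apr 16, 276 sold [LIFO — newest first]: 48 @ $23 + 228 @ $22 = $6,120
Ending inventory: 99 @ $20 + 304 @ $24 + 122 @ $22 + 60 @ $22 = $13,280

COGS = $6,120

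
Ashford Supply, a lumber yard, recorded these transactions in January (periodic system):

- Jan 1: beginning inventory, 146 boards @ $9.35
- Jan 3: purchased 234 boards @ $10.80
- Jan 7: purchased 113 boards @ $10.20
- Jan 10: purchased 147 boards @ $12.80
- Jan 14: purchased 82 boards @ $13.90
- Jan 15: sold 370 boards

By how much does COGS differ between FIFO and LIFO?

$692.10

FIFO COGS: 146 @ $9.35 + 224 @ $10.80 = $3,784.30
LIFO COGS: 82 @ $13.90 + 147 @ $12.80 + 113 @ $10.20 + 28 @ $10.80 = $4,476.40
Difference = |$3,784.30 − $4,476.40| = $692.10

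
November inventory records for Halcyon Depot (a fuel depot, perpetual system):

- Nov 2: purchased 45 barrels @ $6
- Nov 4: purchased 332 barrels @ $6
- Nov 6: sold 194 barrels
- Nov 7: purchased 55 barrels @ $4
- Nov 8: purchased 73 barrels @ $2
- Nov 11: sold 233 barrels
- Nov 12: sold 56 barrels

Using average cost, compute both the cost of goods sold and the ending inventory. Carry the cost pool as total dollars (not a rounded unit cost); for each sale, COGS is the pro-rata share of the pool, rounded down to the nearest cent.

COGS = $2,524.43; ending inventory = $103.57

After Nov 2: 45 on hand, pool $270.00 (≈ $6.0000 each)
After Nov 4: 377 on hand, pool $2,262.00 (≈ $6.0000 each)
Nov 6, sell 194: 194/377 × $2,262.00 → $1,164.00
After Nov 7: 238 on hand, pool $1,318.00 (≈ $5.5378 each)
After Nov 8: 311 on hand, pool $1,464.00 (≈ $4.7074 each)
Nov 11, sell 233: 233/311 × $1,464.00 → $1,096.82
Nov 12, sell 56: 56/78 × $367.18 → $263.61
Total COGS = $1,164.00 + $1,096.82 + $263.61 = $2,524.43
Ending inventory (cost pool remaining) = $103.57
Check: goods available $2,628.00 = COGS $2,524.43 + ending $103.57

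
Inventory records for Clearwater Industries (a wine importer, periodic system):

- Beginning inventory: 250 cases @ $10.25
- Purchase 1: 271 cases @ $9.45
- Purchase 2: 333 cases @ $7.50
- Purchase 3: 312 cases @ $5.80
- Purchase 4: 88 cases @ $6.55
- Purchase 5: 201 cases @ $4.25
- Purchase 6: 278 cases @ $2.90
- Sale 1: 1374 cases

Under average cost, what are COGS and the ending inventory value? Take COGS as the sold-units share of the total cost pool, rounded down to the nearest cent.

Sale 1, sell 1374: 1374/1733 × $11,667.40 → $9,250.43
Ending inventory (cost pool remaining) = $2,416.97
Check: goods available $11,667.40 = COGS $9,250.43 + ending $2,416.97

COGS = $9,250.43; ending inventory = $2,416.97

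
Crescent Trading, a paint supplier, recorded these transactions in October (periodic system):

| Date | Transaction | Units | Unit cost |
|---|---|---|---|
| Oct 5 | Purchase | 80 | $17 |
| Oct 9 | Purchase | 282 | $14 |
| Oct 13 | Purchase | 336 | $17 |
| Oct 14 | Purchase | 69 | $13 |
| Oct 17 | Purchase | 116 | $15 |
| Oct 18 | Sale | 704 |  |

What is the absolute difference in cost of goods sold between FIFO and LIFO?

$187

FIFO COGS: 80 @ $17 + 282 @ $14 + 336 @ $17 + 6 @ $13 = $11,098
LIFO COGS: 116 @ $15 + 69 @ $13 + 336 @ $17 + 183 @ $14 = $10,911
Difference = |$11,098 − $10,911| = $187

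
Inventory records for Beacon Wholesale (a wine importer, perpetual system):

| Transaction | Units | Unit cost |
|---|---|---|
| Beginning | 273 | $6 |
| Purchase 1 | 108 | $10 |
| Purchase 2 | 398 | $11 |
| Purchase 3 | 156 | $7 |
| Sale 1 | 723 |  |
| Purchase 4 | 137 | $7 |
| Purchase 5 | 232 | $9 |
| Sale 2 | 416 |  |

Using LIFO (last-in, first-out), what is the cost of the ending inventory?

Ending inventory = $990

Sale 1 (723) [LIFO — newest first]: 156 @ $7 + 398 @ $11 + 108 @ $10 + 61 @ $6 = $6,916
Sale 2 (416) [LIFO — newest first]: 232 @ $9 + 137 @ $7 + 47 @ $6 = $3,329
Total COGS = $6,916 + $3,329 = $10,245
Ending inventory: 165 @ $6 = $990
Check: goods available $11,235 = COGS $10,245 + ending $990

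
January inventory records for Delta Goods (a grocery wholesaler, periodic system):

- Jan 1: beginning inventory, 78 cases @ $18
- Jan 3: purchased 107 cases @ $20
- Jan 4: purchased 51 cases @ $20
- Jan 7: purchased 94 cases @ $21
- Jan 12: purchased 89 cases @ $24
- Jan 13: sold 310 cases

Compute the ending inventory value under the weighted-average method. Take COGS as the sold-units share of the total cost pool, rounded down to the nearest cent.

Ending inventory = $2,256.49

Jan 13, sell 310: 310/419 × $8,674.00 → $6,417.51
Ending inventory (cost pool remaining) = $2,256.49
Check: goods available $8,674.00 = COGS $6,417.51 + ending $2,256.49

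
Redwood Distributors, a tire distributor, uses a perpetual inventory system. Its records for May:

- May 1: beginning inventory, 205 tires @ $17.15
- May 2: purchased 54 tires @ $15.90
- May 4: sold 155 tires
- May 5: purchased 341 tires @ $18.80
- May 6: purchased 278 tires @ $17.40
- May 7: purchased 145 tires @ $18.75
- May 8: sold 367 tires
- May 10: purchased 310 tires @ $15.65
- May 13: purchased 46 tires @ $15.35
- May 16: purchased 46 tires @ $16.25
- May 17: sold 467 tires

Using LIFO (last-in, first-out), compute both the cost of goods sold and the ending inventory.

COGS = $16,621.00; ending inventory = $8,025.20

May 4, 155 sold [LIFO — newest first]: 54 @ $15.90 + 101 @ $17.15 = $2,590.75
May 8, 367 sold [LIFO — newest first]: 145 @ $18.75 + 222 @ $17.40 = $6,581.55
May 17, 467 sold [LIFO — newest first]: 46 @ $16.25 + 46 @ $15.35 + 310 @ $15.65 + 56 @ $17.40 + 9 @ $18.80 = $7,448.70
Total COGS = $2,590.75 + $6,581.55 + $7,448.70 = $16,621.00
Ending inventory: 104 @ $17.15 + 332 @ $18.80 = $8,025.20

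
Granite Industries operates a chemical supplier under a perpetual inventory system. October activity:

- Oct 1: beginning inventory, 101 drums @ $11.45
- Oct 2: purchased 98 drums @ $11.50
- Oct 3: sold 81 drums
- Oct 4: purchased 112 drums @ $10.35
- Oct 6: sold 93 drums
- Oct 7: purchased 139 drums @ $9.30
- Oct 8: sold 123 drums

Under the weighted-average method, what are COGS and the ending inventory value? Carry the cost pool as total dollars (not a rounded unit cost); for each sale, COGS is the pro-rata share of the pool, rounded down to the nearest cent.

COGS = $3,188.88; ending inventory = $1,546.47

After Oct 1: 101 on hand, pool $1,156.45 (≈ $11.4500 each)
After Oct 2: 199 on hand, pool $2,283.45 (≈ $11.4746 each)
Oct 3, sell 81: 81/199 × $2,283.45 → $929.44
After Oct 4: 230 on hand, pool $2,513.21 (≈ $10.9270 each)
Oct 6, sell 93: 93/230 × $2,513.21 → $1,016.21
After Oct 7: 276 on hand, pool $2,789.70 (≈ $10.1076 each)
Oct 8, sell 123: 123/276 × $2,789.70 → $1,243.23
Total COGS = $929.44 + $1,016.21 + $1,243.23 = $3,188.88
Ending inventory (cost pool remaining) = $1,546.47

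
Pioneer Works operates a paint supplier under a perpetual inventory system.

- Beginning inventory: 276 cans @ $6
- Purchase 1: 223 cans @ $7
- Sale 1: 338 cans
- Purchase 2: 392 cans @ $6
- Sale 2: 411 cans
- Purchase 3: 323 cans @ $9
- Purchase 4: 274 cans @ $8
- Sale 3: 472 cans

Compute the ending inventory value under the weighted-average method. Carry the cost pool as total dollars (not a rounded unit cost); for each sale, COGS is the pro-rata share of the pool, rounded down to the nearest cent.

Ending inventory = $2,156.77

After Beginning: 276 on hand, pool $1,656.00 (≈ $6.0000 each)
After Purchase 1: 499 on hand, pool $3,217.00 (≈ $6.4469 each)
Sale 1, sell 338: 338/499 × $3,217.00 → $2,179.05
After Purchase 2: 553 on hand, pool $3,389.95 (≈ $6.1301 each)
Sale 2, sell 411: 411/553 × $3,389.95 → $2,519.47
After Purchase 3: 465 on hand, pool $3,777.48 (≈ $8.1236 each)
After Purchase 4: 739 on hand, pool $5,969.48 (≈ $8.0778 each)
Sale 3, sell 472: 472/739 × $5,969.48 → $3,812.71
Total COGS = $2,179.05 + $2,519.47 + $3,812.71 = $8,511.23
Ending inventory (cost pool remaining) = $2,156.77
Check: goods available $10,668.00 = COGS $8,511.23 + ending $2,156.77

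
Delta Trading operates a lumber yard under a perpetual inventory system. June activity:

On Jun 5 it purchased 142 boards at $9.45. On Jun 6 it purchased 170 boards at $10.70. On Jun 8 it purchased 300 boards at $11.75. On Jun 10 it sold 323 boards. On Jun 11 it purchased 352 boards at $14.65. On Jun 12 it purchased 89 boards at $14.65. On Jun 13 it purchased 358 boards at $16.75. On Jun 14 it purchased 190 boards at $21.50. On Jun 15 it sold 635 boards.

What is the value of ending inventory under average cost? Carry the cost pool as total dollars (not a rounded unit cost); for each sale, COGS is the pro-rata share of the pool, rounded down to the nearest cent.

After Jun 5: 142 on hand, pool $1,341.90 (≈ $9.4500 each)
After Jun 6: 312 on hand, pool $3,160.90 (≈ $10.1311 each)
After Jun 8: 612 on hand, pool $6,685.90 (≈ $10.9247 each)
Jun 10, sell 323: 323/612 × $6,685.90 → $3,528.66
After Jun 11: 641 on hand, pool $8,314.04 (≈ $12.9704 each)
After Jun 12: 730 on hand, pool $9,617.89 (≈ $13.1752 each)
After Jun 13: 1088 on hand, pool $15,614.39 (≈ $14.3515 each)
After Jun 14: 1278 on hand, pool $19,699.39 (≈ $15.4142 each)
Jun 15, sell 635: 635/1278 × $19,699.39 → $9,788.03
Total COGS = $3,528.66 + $9,788.03 = $13,316.69
Ending inventory (cost pool remaining) = $9,911.36

Ending inventory = $9,911.36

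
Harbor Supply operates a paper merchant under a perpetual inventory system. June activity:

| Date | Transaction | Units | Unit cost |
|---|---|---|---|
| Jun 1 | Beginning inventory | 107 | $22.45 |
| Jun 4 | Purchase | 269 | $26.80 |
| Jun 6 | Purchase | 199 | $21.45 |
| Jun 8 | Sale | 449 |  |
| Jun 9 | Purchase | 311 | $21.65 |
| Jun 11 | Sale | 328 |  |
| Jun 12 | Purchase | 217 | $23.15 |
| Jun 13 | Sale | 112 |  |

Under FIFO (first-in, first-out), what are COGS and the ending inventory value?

COGS = $20,682.50; ending inventory = $4,954.10

Jun 8, 449 sold [FIFO — oldest first]: 107 @ $22.45 + 269 @ $26.80 + 73 @ $21.45 = $11,177.20
Jun 11, 328 sold [FIFO — oldest first]: 126 @ $21.45 + 202 @ $21.65 = $7,076.00
Jun 13, 112 sold [FIFO — oldest first]: 109 @ $21.65 + 3 @ $23.15 = $2,429.30
Total COGS = $11,177.20 + $7,076.00 + $2,429.30 = $20,682.50
Ending inventory: 214 @ $23.15 = $4,954.10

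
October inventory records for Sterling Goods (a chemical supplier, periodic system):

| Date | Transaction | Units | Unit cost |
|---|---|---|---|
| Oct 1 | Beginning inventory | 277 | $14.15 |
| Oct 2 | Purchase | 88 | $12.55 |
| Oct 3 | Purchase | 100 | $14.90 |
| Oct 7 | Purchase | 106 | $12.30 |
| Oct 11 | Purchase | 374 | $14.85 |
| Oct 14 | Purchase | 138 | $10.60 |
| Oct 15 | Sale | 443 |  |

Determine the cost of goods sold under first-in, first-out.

Oct 15, 443 sold [FIFO — oldest first]: 277 @ $14.15 + 88 @ $12.55 + 78 @ $14.90 = $6,186.15
Ending inventory: 22 @ $14.90 + 106 @ $12.30 + 374 @ $14.85 + 138 @ $10.60 = $8,648.30

COGS = $6,186.15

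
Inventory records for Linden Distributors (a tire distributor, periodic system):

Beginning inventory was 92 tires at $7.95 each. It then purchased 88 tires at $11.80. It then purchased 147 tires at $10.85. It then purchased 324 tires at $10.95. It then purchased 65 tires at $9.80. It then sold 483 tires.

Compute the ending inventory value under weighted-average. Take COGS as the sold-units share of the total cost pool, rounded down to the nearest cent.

Sale 1, sell 483: 483/716 × $7,549.55 → $5,092.78
Ending inventory (cost pool remaining) = $2,456.77
Check: goods available $7,549.55 = COGS $5,092.78 + ending $2,456.77

Ending inventory = $2,456.77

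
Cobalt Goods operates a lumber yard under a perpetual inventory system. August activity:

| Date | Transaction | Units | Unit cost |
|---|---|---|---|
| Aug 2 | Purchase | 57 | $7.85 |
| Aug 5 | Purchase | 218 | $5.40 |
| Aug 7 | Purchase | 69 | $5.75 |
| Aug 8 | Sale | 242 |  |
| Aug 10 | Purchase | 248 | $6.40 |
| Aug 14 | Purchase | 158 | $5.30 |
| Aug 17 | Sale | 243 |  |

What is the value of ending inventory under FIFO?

Ending inventory = $1,522.20

Aug 8, 242 sold [FIFO — oldest first]: 57 @ $7.85 + 185 @ $5.40 = $1,446.45
Aug 17, 243 sold [FIFO — oldest first]: 33 @ $5.40 + 69 @ $5.75 + 141 @ $6.40 = $1,477.35
Total COGS = $1,446.45 + $1,477.35 = $2,923.80
Ending inventory: 107 @ $6.40 + 158 @ $5.30 = $1,522.20
Check: goods available $4,446.00 = COGS $2,923.80 + ending $1,522.20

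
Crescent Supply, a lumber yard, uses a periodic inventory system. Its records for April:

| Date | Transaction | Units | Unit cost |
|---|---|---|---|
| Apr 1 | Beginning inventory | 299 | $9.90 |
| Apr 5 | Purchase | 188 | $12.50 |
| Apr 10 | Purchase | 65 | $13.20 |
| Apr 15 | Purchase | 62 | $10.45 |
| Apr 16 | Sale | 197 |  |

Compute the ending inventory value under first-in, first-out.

Ending inventory = $4,865.70

Apr 16, 197 sold [FIFO — oldest first]: 197 @ $9.90 = $1,950.30
Ending inventory: 102 @ $9.90 + 188 @ $12.50 + 65 @ $13.20 + 62 @ $10.45 = $4,865.70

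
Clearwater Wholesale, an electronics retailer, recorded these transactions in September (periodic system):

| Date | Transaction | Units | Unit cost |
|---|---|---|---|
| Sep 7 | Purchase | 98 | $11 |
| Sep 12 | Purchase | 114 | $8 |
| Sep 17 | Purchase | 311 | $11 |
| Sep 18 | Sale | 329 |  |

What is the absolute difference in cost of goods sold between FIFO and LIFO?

$288

FIFO COGS: 98 @ $11 + 114 @ $8 + 117 @ $11 = $3,277
LIFO COGS: 311 @ $11 + 18 @ $8 = $3,565
Difference = |$3,277 − $3,565| = $288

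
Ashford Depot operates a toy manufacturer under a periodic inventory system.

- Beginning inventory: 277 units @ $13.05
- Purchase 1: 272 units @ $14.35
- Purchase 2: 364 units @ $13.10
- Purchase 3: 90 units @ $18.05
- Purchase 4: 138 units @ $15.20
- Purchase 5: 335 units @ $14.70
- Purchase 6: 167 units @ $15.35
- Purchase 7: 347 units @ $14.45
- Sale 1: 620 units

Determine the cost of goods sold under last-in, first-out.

Sale 1 (620) [LIFO — newest first]: 347 @ $14.45 + 167 @ $15.35 + 106 @ $14.70 = $9,135.80
Ending inventory: 277 @ $13.05 + 272 @ $14.35 + 364 @ $13.10 + 90 @ $18.05 + 138 @ $15.20 + 229 @ $14.70 = $19,374.85
Check: goods available $28,510.65 = COGS $9,135.80 + ending $19,374.85

COGS = $9,135.80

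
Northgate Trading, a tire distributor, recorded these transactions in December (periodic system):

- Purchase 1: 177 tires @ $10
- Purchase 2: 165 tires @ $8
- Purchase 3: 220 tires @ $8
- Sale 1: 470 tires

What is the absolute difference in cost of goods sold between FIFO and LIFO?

$184

FIFO COGS: 177 @ $10 + 165 @ $8 + 128 @ $8 = $4,114
LIFO COGS: 220 @ $8 + 165 @ $8 + 85 @ $10 = $3,930
Difference = |$4,114 − $3,930| = $184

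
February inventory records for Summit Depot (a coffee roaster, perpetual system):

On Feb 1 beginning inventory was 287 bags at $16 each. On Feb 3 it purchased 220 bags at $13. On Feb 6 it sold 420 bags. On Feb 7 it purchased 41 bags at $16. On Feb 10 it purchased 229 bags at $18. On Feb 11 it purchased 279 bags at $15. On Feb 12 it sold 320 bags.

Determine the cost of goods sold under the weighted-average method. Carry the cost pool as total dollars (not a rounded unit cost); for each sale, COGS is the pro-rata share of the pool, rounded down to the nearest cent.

COGS = $11,326.33

After Feb 1: 287 on hand, pool $4,592.00 (≈ $16.0000 each)
After Feb 3: 507 on hand, pool $7,452.00 (≈ $14.6982 each)
Feb 6, sell 420: 420/507 × $7,452.00 → $6,173.25
After Feb 7: 128 on hand, pool $1,934.75 (≈ $15.1152 each)
After Feb 10: 357 on hand, pool $6,056.75 (≈ $16.9657 each)
After Feb 11: 636 on hand, pool $10,241.75 (≈ $16.1034 each)
Feb 12, sell 320: 320/636 × $10,241.75 → $5,153.08
Total COGS = $6,173.25 + $5,153.08 = $11,326.33
Ending inventory (cost pool remaining) = $5,088.67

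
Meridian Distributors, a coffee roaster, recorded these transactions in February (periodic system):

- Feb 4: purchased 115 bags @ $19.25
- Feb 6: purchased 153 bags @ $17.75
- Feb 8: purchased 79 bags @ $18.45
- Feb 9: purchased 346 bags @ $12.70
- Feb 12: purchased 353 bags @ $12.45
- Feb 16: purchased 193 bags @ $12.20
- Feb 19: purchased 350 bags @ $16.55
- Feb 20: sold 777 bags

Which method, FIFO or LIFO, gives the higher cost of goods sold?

FIFO COGS: 115 @ $19.25 + 153 @ $17.75 + 79 @ $18.45 + 346 @ $12.70 + 84 @ $12.45 = $11,827.05
LIFO COGS: 350 @ $16.55 + 193 @ $12.20 + 234 @ $12.45 = $11,060.40

FIFO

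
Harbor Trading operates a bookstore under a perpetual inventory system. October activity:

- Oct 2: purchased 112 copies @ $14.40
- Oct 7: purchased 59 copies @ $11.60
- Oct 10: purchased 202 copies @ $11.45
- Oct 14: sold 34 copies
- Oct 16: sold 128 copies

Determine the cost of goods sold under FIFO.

Oct 14, 34 sold [FIFO — oldest first]: 34 @ $14.40 = $489.60
Oct 16, 128 sold [FIFO — oldest first]: 78 @ $14.40 + 50 @ $11.60 = $1,703.20
Total COGS = $489.60 + $1,703.20 = $2,192.80
Ending inventory: 9 @ $11.60 + 202 @ $11.45 = $2,417.30
Check: goods available $4,610.10 = COGS $2,192.80 + ending $2,417.30

COGS = $2,192.80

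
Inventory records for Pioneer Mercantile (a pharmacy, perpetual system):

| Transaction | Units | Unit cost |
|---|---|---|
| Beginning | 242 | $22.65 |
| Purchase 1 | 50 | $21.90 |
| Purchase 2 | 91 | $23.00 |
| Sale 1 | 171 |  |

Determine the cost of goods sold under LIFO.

Sale 1 (171) [LIFO — newest first]: 91 @ $23.00 + 50 @ $21.90 + 30 @ $22.65 = $3,867.50
Ending inventory: 212 @ $22.65 = $4,801.80

COGS = $3,867.50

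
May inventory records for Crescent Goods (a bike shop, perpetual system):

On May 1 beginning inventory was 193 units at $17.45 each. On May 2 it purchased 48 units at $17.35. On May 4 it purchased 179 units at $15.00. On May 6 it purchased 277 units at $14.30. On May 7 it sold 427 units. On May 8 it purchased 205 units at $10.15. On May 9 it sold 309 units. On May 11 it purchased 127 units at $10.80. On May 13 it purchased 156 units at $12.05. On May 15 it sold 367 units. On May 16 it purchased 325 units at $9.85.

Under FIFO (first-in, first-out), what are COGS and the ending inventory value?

May 7, 427 sold [FIFO — oldest first]: 193 @ $17.45 + 48 @ $17.35 + 179 @ $15.00 + 7 @ $14.30 = $6,985.75
May 9, 309 sold [FIFO — oldest first]: 270 @ $14.30 + 39 @ $10.15 = $4,256.85
May 15, 367 sold [FIFO — oldest first]: 166 @ $10.15 + 127 @ $10.80 + 74 @ $12.05 = $3,948.20
Total COGS = $6,985.75 + $4,256.85 + $3,948.20 = $15,190.80
Ending inventory: 82 @ $12.05 + 325 @ $9.85 = $4,189.35

COGS = $15,190.80; ending inventory = $4,189.35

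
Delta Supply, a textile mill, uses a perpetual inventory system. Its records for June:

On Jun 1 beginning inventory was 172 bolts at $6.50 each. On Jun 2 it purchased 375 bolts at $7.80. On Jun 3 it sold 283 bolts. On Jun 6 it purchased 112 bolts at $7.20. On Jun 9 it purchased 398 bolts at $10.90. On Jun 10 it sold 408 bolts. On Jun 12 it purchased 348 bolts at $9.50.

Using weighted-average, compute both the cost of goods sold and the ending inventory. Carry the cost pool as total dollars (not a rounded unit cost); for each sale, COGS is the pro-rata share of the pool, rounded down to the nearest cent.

After Jun 1: 172 on hand, pool $1,118.00 (≈ $6.5000 each)
After Jun 2: 547 on hand, pool $4,043.00 (≈ $7.3912 each)
Jun 3, sell 283: 283/547 × $4,043.00 → $2,091.71
After Jun 6: 376 on hand, pool $2,757.69 (≈ $7.3343 each)
After Jun 9: 774 on hand, pool $7,095.89 (≈ $9.1678 each)
Jun 10, sell 408: 408/774 × $7,095.89 → $3,740.46
After Jun 12: 714 on hand, pool $6,661.43 (≈ $9.3297 each)
Total COGS = $2,091.71 + $3,740.46 = $5,832.17
Ending inventory (cost pool remaining) = $6,661.43

COGS = $5,832.17; ending inventory = $6,661.43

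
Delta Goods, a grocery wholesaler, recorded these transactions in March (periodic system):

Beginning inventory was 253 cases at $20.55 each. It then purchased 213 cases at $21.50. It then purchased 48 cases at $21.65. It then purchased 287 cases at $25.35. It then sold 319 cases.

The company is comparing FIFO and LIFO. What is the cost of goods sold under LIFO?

FIFO COGS: 253 @ $20.55 + 66 @ $21.50 = $6,618.15
LIFO COGS: 287 @ $25.35 + 32 @ $21.65 = $7,968.25

COGS = $7,968.25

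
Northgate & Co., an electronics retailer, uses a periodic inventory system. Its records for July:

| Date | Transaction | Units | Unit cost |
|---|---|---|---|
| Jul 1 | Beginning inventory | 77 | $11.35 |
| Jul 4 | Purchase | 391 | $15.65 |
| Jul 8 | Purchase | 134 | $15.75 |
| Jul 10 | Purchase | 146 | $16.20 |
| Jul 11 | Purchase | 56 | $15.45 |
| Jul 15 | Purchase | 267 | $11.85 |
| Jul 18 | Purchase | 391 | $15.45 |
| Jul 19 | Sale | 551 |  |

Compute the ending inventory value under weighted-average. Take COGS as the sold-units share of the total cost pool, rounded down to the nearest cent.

Jul 19, sell 551: 551/1462 × $21,538.90 → $8,117.60
Ending inventory (cost pool remaining) = $13,421.30
Check: goods available $21,538.90 = COGS $8,117.60 + ending $13,421.30

Ending inventory = $13,421.30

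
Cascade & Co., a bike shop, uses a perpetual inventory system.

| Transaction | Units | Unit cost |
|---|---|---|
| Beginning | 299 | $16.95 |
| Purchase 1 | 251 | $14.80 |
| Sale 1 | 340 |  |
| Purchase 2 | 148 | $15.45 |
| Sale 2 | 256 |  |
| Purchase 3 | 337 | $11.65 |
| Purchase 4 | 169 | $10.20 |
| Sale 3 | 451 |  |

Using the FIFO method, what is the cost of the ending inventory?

Sale 1 (340) [FIFO — oldest first]: 299 @ $16.95 + 41 @ $14.80 = $5,674.85
Sale 2 (256) [FIFO — oldest first]: 210 @ $14.80 + 46 @ $15.45 = $3,818.70
Sale 3 (451) [FIFO — oldest first]: 102 @ $15.45 + 337 @ $11.65 + 12 @ $10.20 = $5,624.35
Total COGS = $5,674.85 + $3,818.70 + $5,624.35 = $15,117.90
Ending inventory: 157 @ $10.20 = $1,601.40
Check: goods available $16,719.30 = COGS $15,117.90 + ending $1,601.40

Ending inventory = $1,601.40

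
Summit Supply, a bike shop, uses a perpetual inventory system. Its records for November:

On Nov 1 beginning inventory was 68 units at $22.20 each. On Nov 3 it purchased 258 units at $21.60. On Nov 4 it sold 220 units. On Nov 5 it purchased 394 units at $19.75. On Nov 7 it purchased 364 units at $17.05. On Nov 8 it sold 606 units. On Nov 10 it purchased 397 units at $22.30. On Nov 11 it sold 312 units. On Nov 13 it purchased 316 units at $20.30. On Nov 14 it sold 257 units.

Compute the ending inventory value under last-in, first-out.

Nov 4, 220 sold [LIFO — newest first]: 220 @ $21.60 = $4,752.00
Nov 8, 606 sold [LIFO — newest first]: 364 @ $17.05 + 242 @ $19.75 = $10,985.70
Nov 11, 312 sold [LIFO — newest first]: 312 @ $22.30 = $6,957.60
Nov 14, 257 sold [LIFO — newest first]: 257 @ $20.30 = $5,217.10
Total COGS = $4,752.00 + $10,985.70 + $6,957.60 + $5,217.10 = $27,912.40
Ending inventory: 68 @ $22.20 + 38 @ $21.60 + 152 @ $19.75 + 85 @ $22.30 + 59 @ $20.30 = $8,425.60
Check: goods available $36,338.00 = COGS $27,912.40 + ending $8,425.60

Ending inventory = $8,425.60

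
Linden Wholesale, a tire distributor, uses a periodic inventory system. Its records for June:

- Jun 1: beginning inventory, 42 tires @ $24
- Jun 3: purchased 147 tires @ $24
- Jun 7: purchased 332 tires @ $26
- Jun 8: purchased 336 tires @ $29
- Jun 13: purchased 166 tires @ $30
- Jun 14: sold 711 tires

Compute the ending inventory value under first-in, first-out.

Ending inventory = $9,214

Jun 14, 711 sold [FIFO — oldest first]: 42 @ $24 + 147 @ $24 + 332 @ $26 + 190 @ $29 = $18,678
Ending inventory: 146 @ $29 + 166 @ $30 = $9,214
Check: goods available $27,892 = COGS $18,678 + ending $9,214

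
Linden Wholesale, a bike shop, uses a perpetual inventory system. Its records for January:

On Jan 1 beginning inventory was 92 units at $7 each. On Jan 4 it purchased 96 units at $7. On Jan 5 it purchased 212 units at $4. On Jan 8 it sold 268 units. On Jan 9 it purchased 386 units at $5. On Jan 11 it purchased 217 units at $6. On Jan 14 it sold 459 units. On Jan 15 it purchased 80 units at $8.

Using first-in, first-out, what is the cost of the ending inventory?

Ending inventory = $2,237

Jan 8, 268 sold [FIFO — oldest first]: 92 @ $7 + 96 @ $7 + 80 @ $4 = $1,636
Jan 14, 459 sold [FIFO — oldest first]: 132 @ $4 + 327 @ $5 = $2,163
Total COGS = $1,636 + $2,163 = $3,799
Ending inventory: 59 @ $5 + 217 @ $6 + 80 @ $8 = $2,237
Check: goods available $6,036 = COGS $3,799 + ending $2,237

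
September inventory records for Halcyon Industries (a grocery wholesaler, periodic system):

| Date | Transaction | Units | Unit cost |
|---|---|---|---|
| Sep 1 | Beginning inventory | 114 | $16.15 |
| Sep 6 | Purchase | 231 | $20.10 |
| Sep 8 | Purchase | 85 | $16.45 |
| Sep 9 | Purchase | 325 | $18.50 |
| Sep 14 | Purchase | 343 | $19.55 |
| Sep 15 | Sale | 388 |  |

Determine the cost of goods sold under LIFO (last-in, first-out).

COGS = $7,538.15

Sep 15, 388 sold [LIFO — newest first]: 343 @ $19.55 + 45 @ $18.50 = $7,538.15
Ending inventory: 114 @ $16.15 + 231 @ $20.10 + 85 @ $16.45 + 280 @ $18.50 = $13,062.45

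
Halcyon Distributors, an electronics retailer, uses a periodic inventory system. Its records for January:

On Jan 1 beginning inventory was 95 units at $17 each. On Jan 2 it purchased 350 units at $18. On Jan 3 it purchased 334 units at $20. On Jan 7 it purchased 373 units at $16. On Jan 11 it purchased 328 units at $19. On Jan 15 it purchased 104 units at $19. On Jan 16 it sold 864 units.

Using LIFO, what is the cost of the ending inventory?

Ending inventory = $13,415

Jan 16, 864 sold [LIFO — newest first]: 104 @ $19 + 328 @ $19 + 373 @ $16 + 59 @ $20 = $15,356
Ending inventory: 95 @ $17 + 350 @ $18 + 275 @ $20 = $13,415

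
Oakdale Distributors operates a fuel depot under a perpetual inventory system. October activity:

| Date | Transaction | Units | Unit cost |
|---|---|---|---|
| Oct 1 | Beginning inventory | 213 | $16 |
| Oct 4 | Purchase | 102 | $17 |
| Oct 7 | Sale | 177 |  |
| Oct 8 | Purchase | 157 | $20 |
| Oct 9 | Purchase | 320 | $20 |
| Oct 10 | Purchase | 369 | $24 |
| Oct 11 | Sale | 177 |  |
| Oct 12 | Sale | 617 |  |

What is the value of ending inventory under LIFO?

Oct 7, 177 sold [LIFO — newest first]: 102 @ $17 + 75 @ $16 = $2,934
Oct 11, 177 sold [LIFO — newest first]: 177 @ $24 = $4,248
Oct 12, 617 sold [LIFO — newest first]: 192 @ $24 + 320 @ $20 + 105 @ $20 = $13,108
Total COGS = $2,934 + $4,248 + $13,108 = $20,290
Ending inventory: 138 @ $16 + 52 @ $20 = $3,248

Ending inventory = $3,248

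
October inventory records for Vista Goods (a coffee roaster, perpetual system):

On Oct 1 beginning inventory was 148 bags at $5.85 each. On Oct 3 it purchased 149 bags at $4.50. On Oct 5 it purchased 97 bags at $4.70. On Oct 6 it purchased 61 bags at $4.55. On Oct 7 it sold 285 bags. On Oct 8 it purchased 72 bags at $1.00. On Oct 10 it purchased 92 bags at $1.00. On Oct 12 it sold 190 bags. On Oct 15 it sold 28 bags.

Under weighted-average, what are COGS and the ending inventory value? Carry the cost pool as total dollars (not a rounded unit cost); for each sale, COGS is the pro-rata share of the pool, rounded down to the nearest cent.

After Oct 1: 148 on hand, pool $865.80 (≈ $5.8500 each)
After Oct 3: 297 on hand, pool $1,536.30 (≈ $5.1727 each)
After Oct 5: 394 on hand, pool $1,992.20 (≈ $5.0563 each)
After Oct 6: 455 on hand, pool $2,269.75 (≈ $4.9885 each)
Oct 7, sell 285: 285/455 × $2,269.75 → $1,421.71
After Oct 8: 242 on hand, pool $920.04 (≈ $3.8018 each)
After Oct 10: 334 on hand, pool $1,012.04 (≈ $3.0301 each)
Oct 12, sell 190: 190/334 × $1,012.04 → $575.71
Oct 15, sell 28: 28/144 × $436.33 → $84.84
Total COGS = $1,421.71 + $575.71 + $84.84 = $2,082.26
Ending inventory (cost pool remaining) = $351.49
Check: goods available $2,433.75 = COGS $2,082.26 + ending $351.49

COGS = $2,082.26; ending inventory = $351.49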